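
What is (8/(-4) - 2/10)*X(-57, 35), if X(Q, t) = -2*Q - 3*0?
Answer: -1254/5 ≈ -250.80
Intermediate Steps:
X(Q, t) = -2*Q (X(Q, t) = -2*Q + 0 = -2*Q)
(8/(-4) - 2/10)*X(-57, 35) = (8/(-4) - 2/10)*(-2*(-57)) = (8*(-¼) - 2*⅒)*114 = (-2 - ⅕)*114 = -11/5*114 = -1254/5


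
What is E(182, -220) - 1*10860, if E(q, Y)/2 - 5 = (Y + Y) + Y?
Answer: -12170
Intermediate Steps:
E(q, Y) = 10 + 6*Y (E(q, Y) = 10 + 2*((Y + Y) + Y) = 10 + 2*(2*Y + Y) = 10 + 2*(3*Y) = 10 + 6*Y)
E(182, -220) - 1*10860 = (10 + 6*(-220)) - 1*10860 = (10 - 1320) - 10860 = -1310 - 10860 = -12170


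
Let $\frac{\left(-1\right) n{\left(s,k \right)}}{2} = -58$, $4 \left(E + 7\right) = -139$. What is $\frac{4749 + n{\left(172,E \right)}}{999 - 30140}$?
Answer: $- \frac{695}{4163} \approx -0.16695$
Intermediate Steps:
$E = - \frac{167}{4}$ ($E = -7 + \frac{1}{4} \left(-139\right) = -7 - \frac{139}{4} = - \frac{167}{4} \approx -41.75$)
$n{\left(s,k \right)} = 116$ ($n{\left(s,k \right)} = \left(-2\right) \left(-58\right) = 116$)
$\frac{4749 + n{\left(172,E \right)}}{999 - 30140} = \frac{4749 + 116}{999 - 30140} = \frac{4865}{-29141} = 4865 \left(- \frac{1}{29141}\right) = - \frac{695}{4163}$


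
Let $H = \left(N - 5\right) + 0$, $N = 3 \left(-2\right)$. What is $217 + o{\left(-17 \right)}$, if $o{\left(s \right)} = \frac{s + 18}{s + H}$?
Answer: $\frac{6075}{28} \approx 216.96$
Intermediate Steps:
$N = -6$
$H = -11$ ($H = \left(-6 - 5\right) + 0 = -11 + 0 = -11$)
$o{\left(s \right)} = \frac{18 + s}{-11 + s}$ ($o{\left(s \right)} = \frac{s + 18}{s - 11} = \frac{18 + s}{-11 + s}$)
$217 + o{\left(-17 \right)} = 217 + \frac{18 - 17}{-11 - 17} = 217 + \frac{1}{-28} \cdot 1 = 217 - \frac{1}{28} = \frac{6075}{28}$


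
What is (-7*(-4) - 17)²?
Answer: 121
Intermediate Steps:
(-7*(-4) - 17)² = (28 - 17)² = 11² = 121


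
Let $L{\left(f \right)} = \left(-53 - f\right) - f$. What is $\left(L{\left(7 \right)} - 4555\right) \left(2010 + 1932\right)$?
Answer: $-18219924$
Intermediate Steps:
$L{\left(f \right)} = -53 - 2 f$
$\left(L{\left(7 \right)} - 4555\right) \left(2010 + 1932\right) = \left(\left(-53 - 14\right) - 4555\right) \left(2010 + 1932\right) = \left(\left(-53 - 14\right) - 4555\right) 3942 = \left(-67 - 4555\right) 3942 = \left(-4622\right) 3942 = -18219924$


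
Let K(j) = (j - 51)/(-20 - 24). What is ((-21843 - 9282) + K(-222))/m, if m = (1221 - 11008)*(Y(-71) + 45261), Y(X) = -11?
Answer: 1369227/19485917000 ≈ 7.0267e-5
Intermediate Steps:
K(j) = 51/44 - j/44 (K(j) = (-51 + j)/(-44) = (-51 + j)*(-1/44) = 51/44 - j/44)
m = -442861750 (m = (1221 - 11008)*(-11 + 45261) = -9787*45250 = -442861750)
((-21843 - 9282) + K(-222))/m = ((-21843 - 9282) + (51/44 - 1/44*(-222)))/(-442861750) = (-31125 + (51/44 + 111/22))*(-1/442861750) = (-31125 + 273/44)*(-1/442861750) = -1369227/44*(-1/442861750) = 1369227/19485917000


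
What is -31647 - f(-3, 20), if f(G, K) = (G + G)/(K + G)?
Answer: -537993/17 ≈ -31647.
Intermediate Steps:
f(G, K) = 2*G/(G + K) (f(G, K) = (2*G)/(G + K) = 2*G/(G + K))
-31647 - f(-3, 20) = -31647 - 2*(-3)/(-3 + 20) = -31647 - 2*(-3)/17 = -31647 - 1*(-6/17) = -31647 + 6/17 = -537993/17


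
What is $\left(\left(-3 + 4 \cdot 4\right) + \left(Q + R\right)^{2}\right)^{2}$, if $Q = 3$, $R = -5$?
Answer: $289$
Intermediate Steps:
$\left(\left(-3 + 4 \cdot 4\right) + \left(Q + R\right)^{2}\right)^{2} = \left(\left(-3 + 4 \cdot 4\right) + \left(3 - 5\right)^{2}\right)^{2} = \left(\left(-3 + 16\right) + \left(-2\right)^{2}\right)^{2} = \left(13 + 4\right)^{2} = 17^{2} = 289$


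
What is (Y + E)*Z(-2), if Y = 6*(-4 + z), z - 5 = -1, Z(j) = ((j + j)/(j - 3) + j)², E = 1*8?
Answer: 288/25 ≈ 11.520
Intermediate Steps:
E = 8
Z(j) = (j + 2*j/(-3 + j))² (Z(j) = ((2*j)/(-3 + j) + j)² = (2*j/(-3 + j) + j)² = (j + 2*j/(-3 + j))²)
z = 4 (z = 5 - 1 = 4)
Y = 0 (Y = 6*(-4 + 4) = 6*0 = 0)
(Y + E)*Z(-2) = (0 + 8)*((-2)²*(-1 - 2)²/(-3 - 2)²) = 8*(4*(-3)²/(-5)²) = 8*(4*9*(1/25)) = 8*(36/25) = 288/25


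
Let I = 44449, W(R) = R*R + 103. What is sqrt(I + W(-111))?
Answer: sqrt(56873) ≈ 238.48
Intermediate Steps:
W(R) = 103 + R**2 (W(R) = R**2 + 103 = 103 + R**2)
sqrt(I + W(-111)) = sqrt(44449 + (103 + (-111)**2)) = sqrt(44449 + (103 + 12321)) = sqrt(44449 + 12424) = sqrt(56873)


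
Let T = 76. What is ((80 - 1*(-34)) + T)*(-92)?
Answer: -17480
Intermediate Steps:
((80 - 1*(-34)) + T)*(-92) = ((80 - 1*(-34)) + 76)*(-92) = ((80 + 34) + 76)*(-92) = (114 + 76)*(-92) = 190*(-92) = -17480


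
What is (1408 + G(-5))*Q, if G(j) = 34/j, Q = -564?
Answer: -3951384/5 ≈ -7.9028e+5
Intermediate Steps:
(1408 + G(-5))*Q = (1408 + 34/(-5))*(-564) = (1408 + 34*(-⅕))*(-564) = (1408 - 34/5)*(-564) = (7006/5)*(-564) = -3951384/5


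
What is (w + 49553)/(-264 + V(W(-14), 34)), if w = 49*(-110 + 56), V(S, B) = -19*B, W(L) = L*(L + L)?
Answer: -6701/130 ≈ -51.546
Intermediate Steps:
W(L) = 2*L² (W(L) = L*(2*L) = 2*L²)
w = -2646 (w = 49*(-54) = -2646)
(w + 49553)/(-264 + V(W(-14), 34)) = (-2646 + 49553)/(-264 - 19*34) = 46907/(-264 - 646) = 46907/(-910) = 46907*(-1/910) = -6701/130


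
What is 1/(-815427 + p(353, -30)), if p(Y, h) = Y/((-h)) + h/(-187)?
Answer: -5610/4574478559 ≈ -1.2264e-6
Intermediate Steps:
p(Y, h) = -h/187 - Y/h (p(Y, h) = Y*(-1/h) + h*(-1/187) = -Y/h - h/187 = -h/187 - Y/h)
1/(-815427 + p(353, -30)) = 1/(-815427 + (-1/187*(-30) - 1*353/(-30))) = 1/(-815427 + (30/187 - 1*353*(-1/30))) = 1/(-815427 + (30/187 + 353/30)) = 1/(-815427 + 66911/5610) = 1/(-4574478559/5610) = -5610/4574478559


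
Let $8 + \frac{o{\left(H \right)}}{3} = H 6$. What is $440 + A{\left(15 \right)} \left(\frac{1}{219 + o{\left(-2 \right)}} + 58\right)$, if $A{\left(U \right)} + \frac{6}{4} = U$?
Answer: $\frac{129647}{106} \approx 1223.1$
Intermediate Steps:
$A{\left(U \right)} = - \frac{3}{2} + U$
$o{\left(H \right)} = -24 + 18 H$ ($o{\left(H \right)} = -24 + 3 H 6 = -24 + 3 \cdot 6 H = -24 + 18 H$)
$440 + A{\left(15 \right)} \left(\frac{1}{219 + o{\left(-2 \right)}} + 58\right) = 440 + \left(- \frac{3}{2} + 15\right) \left(\frac{1}{219 + \left(-24 + 18 \left(-2\right)\right)} + 58\right) = 440 + \frac{27 \left(\frac{1}{219 - 60} + 58\right)}{2} = 440 + \frac{27 \left(\frac{1}{159} + 58\right)}{2} = 440 + \frac{27}{2} \cdot \frac{9223}{159} = 440 + \frac{83007}{106} = \frac{129647}{106}$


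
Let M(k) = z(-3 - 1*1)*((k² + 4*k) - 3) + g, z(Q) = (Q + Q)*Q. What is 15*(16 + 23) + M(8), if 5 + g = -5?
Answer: 3551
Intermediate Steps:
z(Q) = 2*Q² (z(Q) = (2*Q)*Q = 2*Q²)
g = -10 (g = -5 - 5 = -10)
M(k) = -106 + 32*k² + 128*k (M(k) = (2*(-3 - 1*1)²)*((k² + 4*k) - 3) - 10 = (2*(-3 - 1)²)*(-3 + k² + 4*k) - 10 = (2*(-4)²)*(-3 + k² + 4*k) - 10 = (2*16)*(-3 + k² + 4*k) - 10 = 32*(-3 + k² + 4*k) - 10 = (-96 + 32*k² + 128*k) - 10 = -106 + 32*k² + 128*k)
15*(16 + 23) + M(8) = 15*(16 + 23) + (-106 + 32*8² + 128*8) = 15*39 + (-106 + 32*64 + 1024) = 585 + (-106 + 2048 + 1024) = 585 + 2966 = 3551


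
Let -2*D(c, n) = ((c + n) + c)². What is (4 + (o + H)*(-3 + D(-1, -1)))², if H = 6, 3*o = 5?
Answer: 11449/4 ≈ 2862.3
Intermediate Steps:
o = 5/3 (o = (⅓)*5 = 5/3 ≈ 1.6667)
D(c, n) = -(n + 2*c)²/2 (D(c, n) = -((c + n) + c)²/2 = -(n + 2*c)²/2)
(4 + (o + H)*(-3 + D(-1, -1)))² = (4 + (5/3 + 6)*(-3 - (-1 + 2*(-1))²/2))² = (4 + 23*(-3 - (-1 - 2)²/2)/3)² = (4 + 23*(-3 - ½*(-3)²)/3)² = (4 + 23*(-3 - ½*9)/3)² = (4 + 23*(-3 - 9/2)/3)² = (4 + (23/3)*(-15/2))² = (4 - 115/2)² = (-107/2)² = 11449/4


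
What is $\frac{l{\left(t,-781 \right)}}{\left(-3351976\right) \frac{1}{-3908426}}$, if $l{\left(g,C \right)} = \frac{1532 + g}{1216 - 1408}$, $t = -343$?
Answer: $- \frac{2323559257}{321789696} \approx -7.2207$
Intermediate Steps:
$l{\left(g,C \right)} = - \frac{383}{48} - \frac{g}{192}$ ($l{\left(g,C \right)} = \frac{1532 + g}{-192} = \left(1532 + g\right) \left(- \frac{1}{192}\right) = - \frac{383}{48} - \frac{g}{192}$)
$\frac{l{\left(t,-781 \right)}}{\left(-3351976\right) \frac{1}{-3908426}} = \frac{- \frac{383}{48} - - \frac{343}{192}}{\left(-3351976\right) \frac{1}{-3908426}} = \frac{- \frac{383}{48} + \frac{343}{192}}{\left(-3351976\right) \left(- \frac{1}{3908426}\right)} = - \frac{1189}{192 \cdot \frac{1675988}{1954213}} = \left(- \frac{1189}{192}\right) \frac{1954213}{1675988} = - \frac{2323559257}{321789696}$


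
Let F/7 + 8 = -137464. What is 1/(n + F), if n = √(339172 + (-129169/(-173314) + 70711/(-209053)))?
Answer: -34866017270343168/33551695594489545737945 - 13*√2634595275866353688474086/33551695594489545737945 ≈ -1.0398e-6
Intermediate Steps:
n = √2634595275866353688474086/2787062434 (n = √(339172 + (-129169*(-1/173314) + 70711*(-1/209053))) = √(339172 + (129169/173314 - 70711/209053)) = √(339172 + 14747960703/36231811642) = √(12288830766201127/36231811642) = √2634595275866353688474086/2787062434 ≈ 582.38)
F = -962304 (F = -56 + 7*(-137464) = -56 - 962248 = -962304)
1/(n + F) = 1/(√2634595275866353688474086/2787062434 - 962304) = 1/(-962304 + √2634595275866353688474086/2787062434)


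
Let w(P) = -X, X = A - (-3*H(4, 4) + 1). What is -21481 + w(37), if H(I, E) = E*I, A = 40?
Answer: -21568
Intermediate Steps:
X = 87 (X = 40 - (-12*4 + 1) = 40 - (-3*16 + 1) = 40 - (-48 + 1) = 40 - 1*(-47) = 40 + 47 = 87)
w(P) = -87 (w(P) = -1*87 = -87)
-21481 + w(37) = -21481 - 87 = -21568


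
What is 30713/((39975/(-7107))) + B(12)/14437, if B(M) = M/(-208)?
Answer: -4201692336631/769492100 ≈ -5460.3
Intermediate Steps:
B(M) = -M/208 (B(M) = M*(-1/208) = -M/208)
30713/((39975/(-7107))) + B(12)/14437 = 30713/((39975/(-7107))) - 1/208*12/14437 = 30713/((39975*(-1/7107))) - 3/52*1/14437 = 30713/(-13325/2369) - 3/750724 = 30713*(-2369/13325) - 3/750724 = -72759097/13325 - 3/750724 = -4201692336631/769492100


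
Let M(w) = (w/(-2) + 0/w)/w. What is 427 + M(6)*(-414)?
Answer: 634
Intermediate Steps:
M(w) = -1/2 (M(w) = (w*(-1/2) + 0)/w = (-w/2 + 0)/w = (-w/2)/w = -1/2)
427 + M(6)*(-414) = 427 - 1/2*(-414) = 427 + 207 = 634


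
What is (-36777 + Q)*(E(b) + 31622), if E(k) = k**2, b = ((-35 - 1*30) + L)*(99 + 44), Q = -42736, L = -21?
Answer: -12028124408538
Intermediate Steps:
b = -12298 (b = ((-35 - 1*30) - 21)*(99 + 44) = ((-35 - 30) - 21)*143 = (-65 - 21)*143 = -86*143 = -12298)
(-36777 + Q)*(E(b) + 31622) = (-36777 - 42736)*((-12298)**2 + 31622) = -79513*(151240804 + 31622) = -79513*151272426 = -12028124408538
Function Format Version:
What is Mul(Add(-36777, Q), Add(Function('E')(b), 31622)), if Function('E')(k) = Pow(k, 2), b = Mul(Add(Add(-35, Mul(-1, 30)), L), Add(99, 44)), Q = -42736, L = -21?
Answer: -12028124408538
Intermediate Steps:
b = -12298 (b = Mul(Add(Add(-35, Mul(-1, 30)), -21), Add(99, 44)) = Mul(Add(Add(-35, -30), -21), 143) = Mul(Add(-65, -21), 143) = Mul(-86, 143) = -12298)
Mul(Add(-36777, Q), Add(Function('E')(b), 31622)) = Mul(Add(-36777, -42736), Add(Pow(-12298, 2), 31622)) = Mul(-79513, Add(151240804, 31622)) = Mul(-79513, 151272426) = -12028124408538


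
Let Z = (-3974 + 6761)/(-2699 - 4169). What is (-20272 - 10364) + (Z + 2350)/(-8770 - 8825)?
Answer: -3702145741573/120842460 ≈ -30636.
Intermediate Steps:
Z = -2787/6868 (Z = 2787/(-6868) = 2787*(-1/6868) = -2787/6868 ≈ -0.40580)
(-20272 - 10364) + (Z + 2350)/(-8770 - 8825) = (-20272 - 10364) + (-2787/6868 + 2350)/(-8770 - 8825) = -30636 + (16137013/6868)/(-17595) = -30636 + (16137013/6868)*(-1/17595) = -30636 - 16137013/120842460 = -3702145741573/120842460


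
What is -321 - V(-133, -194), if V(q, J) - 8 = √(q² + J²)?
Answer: -329 - 5*√2213 ≈ -564.21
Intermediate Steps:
V(q, J) = 8 + √(J² + q²) (V(q, J) = 8 + √(q² + J²) = 8 + √(J² + q²))
-321 - V(-133, -194) = -321 - (8 + √((-194)² + (-133)²)) = -321 - (8 + √(37636 + 17689)) = -321 - (8 + √55325) = -321 - (8 + 5*√2213) = -321 + (-8 - 5*√2213) = -329 - 5*√2213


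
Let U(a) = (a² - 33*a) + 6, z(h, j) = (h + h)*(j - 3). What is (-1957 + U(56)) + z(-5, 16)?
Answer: -793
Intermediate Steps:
z(h, j) = 2*h*(-3 + j) (z(h, j) = (2*h)*(-3 + j) = 2*h*(-3 + j))
U(a) = 6 + a² - 33*a
(-1957 + U(56)) + z(-5, 16) = (-1957 + (6 + 56² - 33*56)) + 2*(-5)*(-3 + 16) = (-1957 + (6 + 3136 - 1848)) + 2*(-5)*13 = (-1957 + 1294) - 130 = -663 - 130 = -793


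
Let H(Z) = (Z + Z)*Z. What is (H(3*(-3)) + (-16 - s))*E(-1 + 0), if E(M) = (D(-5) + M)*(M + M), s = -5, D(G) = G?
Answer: 1812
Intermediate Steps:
H(Z) = 2*Z**2 (H(Z) = (2*Z)*Z = 2*Z**2)
E(M) = 2*M*(-5 + M) (E(M) = (-5 + M)*(M + M) = (-5 + M)*(2*M) = 2*M*(-5 + M))
(H(3*(-3)) + (-16 - s))*E(-1 + 0) = (2*(3*(-3))**2 + (-16 - 1*(-5)))*(2*(-1 + 0)*(-5 + (-1 + 0))) = (2*(-9)**2 + (-16 + 5))*(2*(-1)*(-5 - 1)) = (2*81 - 11)*(2*(-1)*(-6)) = (162 - 11)*12 = 151*12 = 1812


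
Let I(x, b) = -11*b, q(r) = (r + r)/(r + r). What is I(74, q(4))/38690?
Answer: -11/38690 ≈ -0.00028431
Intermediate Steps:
q(r) = 1 (q(r) = (2*r)/((2*r)) = (2*r)*(1/(2*r)) = 1)
I(74, q(4))/38690 = -11*1/38690 = -11/38690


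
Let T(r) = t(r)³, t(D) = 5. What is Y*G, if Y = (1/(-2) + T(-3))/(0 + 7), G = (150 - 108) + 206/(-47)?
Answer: 220116/329 ≈ 669.05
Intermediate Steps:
T(r) = 125 (T(r) = 5³ = 125)
G = 1768/47 (G = 42 + 206*(-1/47) = 42 - 206/47 = 1768/47 ≈ 37.617)
Y = 249/14 (Y = (1/(-2) + 125)/(0 + 7) = (-½ + 125)/7 = (249/2)*(⅐) = 249/14 ≈ 17.786)
Y*G = (249/14)*(1768/47) = 220116/329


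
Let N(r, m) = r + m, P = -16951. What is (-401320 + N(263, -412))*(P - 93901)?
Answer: 44503641588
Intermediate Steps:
N(r, m) = m + r
(-401320 + N(263, -412))*(P - 93901) = (-401320 + (-412 + 263))*(-16951 - 93901) = (-401320 - 149)*(-110852) = -401469*(-110852) = 44503641588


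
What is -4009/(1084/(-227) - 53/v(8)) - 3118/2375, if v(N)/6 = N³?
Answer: 6629253125678/7937437625 ≈ 835.19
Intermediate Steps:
v(N) = 6*N³
-4009/(1084/(-227) - 53/v(8)) - 3118/2375 = -4009/(1084/(-227) - 53/(6*8³)) - 3118/2375 = -4009/(1084*(-1/227) - 53/(6*512)) - 3118*1/2375 = -4009/(-1084/227 - 53/3072) - 3118/2375 = -4009/(-3342079/697344) - 3118/2375 = -4009*(-697344/3342079) - 3118/2375 = 2795652096/3342079 - 3118/2375 = 6629253125678/7937437625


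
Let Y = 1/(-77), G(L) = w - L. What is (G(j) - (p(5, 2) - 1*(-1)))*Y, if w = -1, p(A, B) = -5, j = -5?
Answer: -8/77 ≈ -0.10390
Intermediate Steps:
G(L) = -1 - L
Y = -1/77 ≈ -0.012987
(G(j) - (p(5, 2) - 1*(-1)))*Y = ((-1 - 1*(-5)) - (-5 - 1*(-1)))*(-1/77) = ((-1 + 5) - (-5 + 1))*(-1/77) = (4 - 1*(-4))*(-1/77) = (4 + 4)*(-1/77) = 8*(-1/77) = -8/77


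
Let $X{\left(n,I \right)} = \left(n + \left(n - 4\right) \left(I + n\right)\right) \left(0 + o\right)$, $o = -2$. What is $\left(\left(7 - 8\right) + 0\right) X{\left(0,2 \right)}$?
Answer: $-16$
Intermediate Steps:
$X{\left(n,I \right)} = - 2 n - 2 \left(-4 + n\right) \left(I + n\right)$ ($X{\left(n,I \right)} = \left(n + \left(n - 4\right) \left(I + n\right)\right) \left(0 - 2\right) = \left(n + \left(-4 + n\right) \left(I + n\right)\right) \left(-2\right) = - 2 n - 2 \left(-4 + n\right) \left(I + n\right)$)
$\left(\left(7 - 8\right) + 0\right) X{\left(0,2 \right)} = \left(\left(7 - 8\right) + 0\right) \left(- 2 \cdot 0^{2} + 6 \cdot 0 + 8 \cdot 2 - 4 \cdot 0\right) = \left(\left(7 - 8\right) + 0\right) \left(\left(-2\right) 0 + 0 + 16 + 0\right) = \left(\left(7 - 8\right) + 0\right) \left(0 + 0 + 16 + 0\right) = \left(-1 + 0\right) 16 = \left(-1\right) 16 = -16$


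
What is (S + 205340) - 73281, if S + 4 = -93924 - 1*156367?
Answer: -118236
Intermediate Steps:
S = -250295 (S = -4 + (-93924 - 1*156367) = -4 + (-93924 - 156367) = -4 - 250291 = -250295)
(S + 205340) - 73281 = (-250295 + 205340) - 73281 = -44955 - 73281 = -118236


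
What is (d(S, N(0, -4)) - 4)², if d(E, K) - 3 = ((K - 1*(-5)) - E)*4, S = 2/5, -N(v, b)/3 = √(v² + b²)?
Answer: 23409/25 ≈ 936.36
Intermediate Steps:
N(v, b) = -3*√(b² + v²) (N(v, b) = -3*√(v² + b²) = -3*√(b² + v²))
S = ⅖ (S = 2*(⅕) = ⅖ ≈ 0.40000)
d(E, K) = 23 - 4*E + 4*K (d(E, K) = 3 + ((K - 1*(-5)) - E)*4 = 3 + ((K + 5) - E)*4 = 3 + ((5 + K) - E)*4 = 3 + (5 + K - E)*4 = 3 + (20 - 4*E + 4*K) = 23 - 4*E + 4*K)
(d(S, N(0, -4)) - 4)² = ((23 - 4*⅖ + 4*(-3*√((-4)² + 0²))) - 4)² = ((23 - 8/5 + 4*(-3*√(16 + 0))) - 4)² = ((23 - 8/5 + 4*(-3*√16)) - 4)² = ((23 - 8/5 + 4*(-3*4)) - 4)² = ((23 - 8/5 + 4*(-12)) - 4)² = ((23 - 8/5 - 48) - 4)² = (-133/5 - 4)² = (-153/5)² = 23409/25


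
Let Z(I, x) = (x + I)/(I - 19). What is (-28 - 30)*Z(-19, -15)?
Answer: -986/19 ≈ -51.895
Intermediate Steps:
Z(I, x) = (I + x)/(-19 + I)
(-28 - 30)*Z(-19, -15) = (-28 - 30)*((-19 - 15)/(-19 - 19)) = -58*(-34)/(-38) = -(-29)*(-34)/19 = -58*17/19 = -986/19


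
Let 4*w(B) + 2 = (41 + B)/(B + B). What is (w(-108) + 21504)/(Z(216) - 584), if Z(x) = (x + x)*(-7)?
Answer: -18579091/3117312 ≈ -5.9600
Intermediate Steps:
w(B) = -1/2 + (41 + B)/(8*B) (w(B) = -1/2 + ((41 + B)/(B + B))/4 = -1/2 + ((41 + B)/((2*B)))/4 = -1/2 + ((41 + B)*(1/(2*B)))/4 = -1/2 + ((41 + B)/(2*B))/4 = -1/2 + (41 + B)/(8*B))
Z(x) = -14*x (Z(x) = (2*x)*(-7) = -14*x)
(w(-108) + 21504)/(Z(216) - 584) = ((1/8)*(41 - 3*(-108))/(-108) + 21504)/(-14*216 - 584) = ((1/8)*(-1/108)*(41 + 324) + 21504)/(-3024 - 584) = ((1/8)*(-1/108)*365 + 21504)/(-3608) = (-365/864 + 21504)*(-1/3608) = (18579091/864)*(-1/3608) = -18579091/3117312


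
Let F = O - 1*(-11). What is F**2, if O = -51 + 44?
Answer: 16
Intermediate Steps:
O = -7
F = 4 (F = -7 - 1*(-11) = -7 + 11 = 4)
F**2 = 4**2 = 16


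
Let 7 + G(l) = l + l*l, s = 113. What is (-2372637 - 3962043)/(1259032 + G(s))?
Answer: -2111560/423969 ≈ -4.9805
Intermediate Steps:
G(l) = -7 + l + l² (G(l) = -7 + (l + l*l) = -7 + (l + l²) = -7 + l + l²)
(-2372637 - 3962043)/(1259032 + G(s)) = (-2372637 - 3962043)/(1259032 + (-7 + 113 + 113²)) = -6334680/(1259032 + (-7 + 113 + 12769)) = -6334680/(1259032 + 12875) = -6334680/1271907 = -6334680*1/1271907 = -2111560/423969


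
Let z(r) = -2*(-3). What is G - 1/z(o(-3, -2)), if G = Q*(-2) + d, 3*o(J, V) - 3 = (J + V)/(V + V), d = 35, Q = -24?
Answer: 497/6 ≈ 82.833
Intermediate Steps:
o(J, V) = 1 + (J + V)/(6*V) (o(J, V) = 1 + ((J + V)/(V + V))/3 = 1 + ((J + V)/((2*V)))/3 = 1 + ((J + V)*(1/(2*V)))/3 = 1 + ((J + V)/(2*V))/3 = 1 + (J + V)/(6*V))
G = 83 (G = -24*(-2) + 35 = 48 + 35 = 83)
z(r) = 6
G - 1/z(o(-3, -2)) = 83 - 1/6 = 497/6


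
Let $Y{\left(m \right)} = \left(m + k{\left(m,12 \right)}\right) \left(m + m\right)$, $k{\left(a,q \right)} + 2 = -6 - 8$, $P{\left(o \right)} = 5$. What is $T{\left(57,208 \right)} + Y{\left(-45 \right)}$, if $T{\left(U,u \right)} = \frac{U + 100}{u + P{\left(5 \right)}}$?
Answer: $\frac{1169527}{213} \approx 5490.7$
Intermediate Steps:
$k{\left(a,q \right)} = -16$ ($k{\left(a,q \right)} = -2 - 14 = -16$)
$T{\left(U,u \right)} = \frac{100 + U}{5 + u}$ ($T{\left(U,u \right)} = \frac{U + 100}{u + 5} = \frac{100 + U}{5 + u}$)
$Y{\left(m \right)} = 2 m \left(-16 + m\right)$ ($Y{\left(m \right)} = \left(m - 16\right) \left(m + m\right) = \left(-16 + m\right) 2 m = 2 m \left(-16 + m\right)$)
$T{\left(57,208 \right)} + Y{\left(-45 \right)} = \frac{100 + 57}{5 + 208} + 2 \left(-45\right) \left(-16 - 45\right) = \frac{1}{213} \cdot 157 + 2 \left(-45\right) \left(-61\right) = \frac{1}{213} \cdot 157 + 5490 = \frac{157}{213} + 5490 = \frac{1169527}{213}$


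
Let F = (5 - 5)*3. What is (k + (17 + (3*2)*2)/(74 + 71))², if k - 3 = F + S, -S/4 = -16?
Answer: 112896/25 ≈ 4515.8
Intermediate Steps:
F = 0 (F = 0*3 = 0)
S = 64 (S = -4*(-16) = 64)
k = 67 (k = 3 + (0 + 64) = 3 + 64 = 67)
(k + (17 + (3*2)*2)/(74 + 71))² = (67 + (17 + (3*2)*2)/(74 + 71))² = (67 + (17 + 6*2)/145)² = (67 + (17 + 12)*(1/145))² = (67 + 29*(1/145))² = (67 + ⅕)² = (336/5)² = 112896/25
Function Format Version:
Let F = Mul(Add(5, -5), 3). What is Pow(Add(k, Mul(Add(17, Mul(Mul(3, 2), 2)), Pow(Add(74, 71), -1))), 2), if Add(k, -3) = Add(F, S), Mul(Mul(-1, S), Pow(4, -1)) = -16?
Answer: Rational(112896, 25) ≈ 4515.8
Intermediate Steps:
F = 0 (F = Mul(0, 3) = 0)
S = 64 (S = Mul(-4, -16) = 64)
k = 67 (k = Add(3, Add(0, 64)) = Add(3, 64) = 67)
Pow(Add(k, Mul(Add(17, Mul(Mul(3, 2), 2)), Pow(Add(74, 71), -1))), 2) = Pow(Add(67, Mul(Add(17, Mul(Mul(3, 2), 2)), Pow(Add(74, 71), -1))), 2) = Pow(Add(67, Mul(Add(17, Mul(6, 2)), Pow(145, -1))), 2) = Pow(Add(67, Mul(Add(17, 12), Rational(1, 145))), 2) = Pow(Add(67, Mul(29, Rational(1, 145))), 2) = Pow(Add(67, Rational(1, 5)), 2) = Pow(Rational(336, 5), 2) = Rational(112896, 25)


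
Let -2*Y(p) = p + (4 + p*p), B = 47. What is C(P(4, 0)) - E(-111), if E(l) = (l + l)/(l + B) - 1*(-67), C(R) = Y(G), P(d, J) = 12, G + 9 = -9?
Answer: -7215/32 ≈ -225.47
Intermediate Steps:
G = -18 (G = -9 - 9 = -18)
Y(p) = -2 - p/2 - p**2/2 (Y(p) = -(p + (4 + p*p))/2 = -(p + (4 + p**2))/2 = -(4 + p + p**2)/2 = -2 - p/2 - p**2/2)
C(R) = -155 (C(R) = -2 - 1/2*(-18) - 1/2*(-18)**2 = -2 + 9 - 1/2*324 = -2 + 9 - 162 = -155)
E(l) = 67 + 2*l/(47 + l) (E(l) = (l + l)/(l + 47) - 1*(-67) = (2*l)/(47 + l) + 67 = 2*l/(47 + l) + 67 = 67 + 2*l/(47 + l))
C(P(4, 0)) - E(-111) = -155 - (3149 + 69*(-111))/(47 - 111) = -155 - (3149 - 7659)/(-64) = -155 - (-1)*(-4510)/64 = -155 - 1*2255/32 = -155 - 2255/32 = -7215/32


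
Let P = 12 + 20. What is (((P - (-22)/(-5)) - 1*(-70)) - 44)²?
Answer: 71824/25 ≈ 2873.0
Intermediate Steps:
P = 32
(((P - (-22)/(-5)) - 1*(-70)) - 44)² = (((32 - (-22)/(-5)) - 1*(-70)) - 44)² = (((32 - (-22)*(-1)/5) + 70) - 44)² = (((32 - 1*22/5) + 70) - 44)² = (((32 - 22/5) + 70) - 44)² = ((138/5 + 70) - 44)² = (488/5 - 44)² = (268/5)² = 71824/25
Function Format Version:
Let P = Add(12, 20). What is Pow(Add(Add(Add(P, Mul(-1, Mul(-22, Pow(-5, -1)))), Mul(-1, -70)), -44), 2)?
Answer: Rational(71824, 25) ≈ 2873.0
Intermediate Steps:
P = 32
Pow(Add(Add(Add(P, Mul(-1, Mul(-22, Pow(-5, -1)))), Mul(-1, -70)), -44), 2) = Pow(Add(Add(Add(32, Mul(-1, Mul(-22, Pow(-5, -1)))), Mul(-1, -70)), -44), 2) = Pow(Add(Add(Add(32, Mul(-1, Mul(-22, Rational(-1, 5)))), 70), -44), 2) = Pow(Add(Add(Add(32, Mul(-1, Rational(22, 5))), 70), -44), 2) = Pow(Add(Add(Add(32, Rational(-22, 5)), 70), -44), 2) = Pow(Add(Add(Rational(138, 5), 70), -44), 2) = Pow(Add(Rational(488, 5), -44), 2) = Pow(Rational(268, 5), 2) = Rational(71824, 25)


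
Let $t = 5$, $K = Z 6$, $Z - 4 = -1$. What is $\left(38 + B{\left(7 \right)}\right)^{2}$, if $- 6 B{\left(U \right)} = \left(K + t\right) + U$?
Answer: $1089$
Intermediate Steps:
$Z = 3$ ($Z = 4 - 1 = 3$)
$K = 18$ ($K = 3 \cdot 6 = 18$)
$B{\left(U \right)} = - \frac{23}{6} - \frac{U}{6}$ ($B{\left(U \right)} = - \frac{\left(18 + 5\right) + U}{6} = - \frac{23 + U}{6} = - \frac{23}{6} - \frac{U}{6}$)
$\left(38 + B{\left(7 \right)}\right)^{2} = \left(38 - 5\right)^{2} = 33^{2} = 1089$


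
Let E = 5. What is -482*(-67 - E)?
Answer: 34704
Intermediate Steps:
-482*(-67 - E) = -482*(-67 - 1*5) = -482*(-67 - 5) = -482*(-72) = 34704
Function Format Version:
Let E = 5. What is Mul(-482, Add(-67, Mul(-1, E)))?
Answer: 34704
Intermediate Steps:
Mul(-482, Add(-67, Mul(-1, E))) = Mul(-482, Add(-67, Mul(-1, 5))) = Mul(-482, Add(-67, -5)) = Mul(-482, -72) = 34704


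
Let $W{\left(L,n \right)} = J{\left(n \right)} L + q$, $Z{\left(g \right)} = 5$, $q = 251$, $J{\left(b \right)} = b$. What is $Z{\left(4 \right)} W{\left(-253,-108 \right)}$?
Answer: $137875$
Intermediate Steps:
$W{\left(L,n \right)} = 251 + L n$ ($W{\left(L,n \right)} = n L + 251 = L n + 251 = 251 + L n$)
$Z{\left(4 \right)} W{\left(-253,-108 \right)} = 5 \left(251 - -27324\right) = 5 \left(251 + 27324\right) = 5 \cdot 27575 = 137875$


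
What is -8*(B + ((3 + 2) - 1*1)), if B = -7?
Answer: 24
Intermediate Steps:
-8*(B + ((3 + 2) - 1*1)) = -8*(-7 + ((3 + 2) - 1*1)) = -8*(-7 + (5 - 1)) = -8*(-7 + 4) = -8*(-3) = 24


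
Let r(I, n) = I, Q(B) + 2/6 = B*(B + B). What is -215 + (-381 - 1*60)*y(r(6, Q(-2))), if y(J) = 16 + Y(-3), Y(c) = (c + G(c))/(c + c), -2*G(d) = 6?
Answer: -7712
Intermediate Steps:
G(d) = -3 (G(d) = -1/2*6 = -3)
Q(B) = -1/3 + 2*B**2 (Q(B) = -1/3 + B*(B + B) = -1/3 + B*(2*B) = -1/3 + 2*B**2)
Y(c) = (-3 + c)/(2*c) (Y(c) = (c - 3)/(c + c) = (-3 + c)/((2*c)) = (-3 + c)*(1/(2*c)) = (-3 + c)/(2*c))
y(J) = 17 (y(J) = 16 + (1/2)*(-3 - 3)/(-3) = 16 + (1/2)*(-1/3)*(-6) = 16 + 1 = 17)
-215 + (-381 - 1*60)*y(r(6, Q(-2))) = -215 + (-381 - 1*60)*17 = -215 + (-381 - 60)*17 = -215 - 441*17 = -215 - 7497 = -7712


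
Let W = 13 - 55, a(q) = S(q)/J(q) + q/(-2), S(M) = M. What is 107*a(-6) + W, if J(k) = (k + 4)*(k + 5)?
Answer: -42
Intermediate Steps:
J(k) = (4 + k)*(5 + k)
a(q) = -q/2 + q/(20 + q² + 9*q) (a(q) = q/(20 + q² + 9*q) + q/(-2) = q/(20 + q² + 9*q) + q*(-½) = q/(20 + q² + 9*q) - q/2 = -q/2 + q/(20 + q² + 9*q))
W = -42
107*a(-6) + W = 107*(-½*(-6) - 6/(20 + (-6)² + 9*(-6))) - 42 = 107*(3 - 6/(20 + 36 - 54)) - 42 = 107*(3 - 6/2) - 42 = 107*(3 - 6*½) - 42 = 107*(3 - 3) - 42 = 107*0 - 42 = 0 - 42 = -42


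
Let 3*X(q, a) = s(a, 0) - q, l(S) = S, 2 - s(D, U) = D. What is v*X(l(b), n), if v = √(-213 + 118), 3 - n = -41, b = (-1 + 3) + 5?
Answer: -49*I*√95/3 ≈ -159.2*I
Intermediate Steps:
s(D, U) = 2 - D
b = 7 (b = 2 + 5 = 7)
n = 44 (n = 3 - 1*(-41) = 3 + 41 = 44)
v = I*√95 (v = √(-95) = I*√95 ≈ 9.7468*I)
X(q, a) = ⅔ - a/3 - q/3 (X(q, a) = ((2 - a) - q)/3 = (2 - a - q)/3 = ⅔ - a/3 - q/3)
v*X(l(b), n) = (I*√95)*(⅔ - ⅓*44 - ⅓*7) = (I*√95)*(⅔ - 44/3 - 7/3) = (I*√95)*(-49/3) = -49*I*√95/3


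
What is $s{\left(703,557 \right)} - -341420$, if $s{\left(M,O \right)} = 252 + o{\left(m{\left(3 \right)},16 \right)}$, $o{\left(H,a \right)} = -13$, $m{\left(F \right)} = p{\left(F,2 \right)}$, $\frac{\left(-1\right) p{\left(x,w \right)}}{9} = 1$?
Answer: $341659$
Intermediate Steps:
$p{\left(x,w \right)} = -9$ ($p{\left(x,w \right)} = \left(-9\right) 1 = -9$)
$m{\left(F \right)} = -9$
$s{\left(M,O \right)} = 239$ ($s{\left(M,O \right)} = 252 - 13 = 239$)
$s{\left(703,557 \right)} - -341420 = 239 - -341420 = 239 + 341420 = 341659$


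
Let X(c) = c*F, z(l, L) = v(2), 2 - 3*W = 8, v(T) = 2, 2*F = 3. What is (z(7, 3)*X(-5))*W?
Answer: 30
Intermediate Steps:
F = 3/2 (F = (½)*3 = 3/2 ≈ 1.5000)
W = -2 (W = ⅔ - ⅓*8 = ⅔ - 8/3 = -2)
z(l, L) = 2
X(c) = 3*c/2 (X(c) = c*(3/2) = 3*c/2)
(z(7, 3)*X(-5))*W = (2*((3/2)*(-5)))*(-2) = (2*(-15/2))*(-2) = -15*(-2) = 30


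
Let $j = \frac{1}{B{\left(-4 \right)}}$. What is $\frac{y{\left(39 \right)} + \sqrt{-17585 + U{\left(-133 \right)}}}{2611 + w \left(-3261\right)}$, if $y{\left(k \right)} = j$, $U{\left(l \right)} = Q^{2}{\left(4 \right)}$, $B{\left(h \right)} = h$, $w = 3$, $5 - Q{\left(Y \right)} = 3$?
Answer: $\frac{1}{28688} - \frac{i \sqrt{17581}}{7172} \approx 3.4858 \cdot 10^{-5} - 0.018488 i$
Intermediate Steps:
$Q{\left(Y \right)} = 2$ ($Q{\left(Y \right)} = 5 - 3 = 2$)
$j = - \frac{1}{4}$ ($j = \frac{1}{-4} = - \frac{1}{4} \approx -0.25$)
$U{\left(l \right)} = 4$ ($U{\left(l \right)} = 2^{2} = 4$)
$y{\left(k \right)} = - \frac{1}{4}$
$\frac{y{\left(39 \right)} + \sqrt{-17585 + U{\left(-133 \right)}}}{2611 + w \left(-3261\right)} = \frac{- \frac{1}{4} + \sqrt{-17585 + 4}}{2611 + 3 \left(-3261\right)} = \frac{- \frac{1}{4} + \sqrt{-17581}}{2611 - 9783} = \frac{- \frac{1}{4} + i \sqrt{17581}}{-7172} = \left(- \frac{1}{4} + i \sqrt{17581}\right) \left(- \frac{1}{7172}\right) = \frac{1}{28688} - \frac{i \sqrt{17581}}{7172}$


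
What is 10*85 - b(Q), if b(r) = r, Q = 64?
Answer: 786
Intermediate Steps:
10*85 - b(Q) = 10*85 - 1*64 = 850 - 64 = 786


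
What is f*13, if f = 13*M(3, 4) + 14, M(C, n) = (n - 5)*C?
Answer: -325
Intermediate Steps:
M(C, n) = C*(-5 + n) (M(C, n) = (-5 + n)*C = C*(-5 + n))
f = -25 (f = 13*(3*(-5 + 4)) + 14 = 13*(3*(-1)) + 14 = 13*(-3) + 14 = -39 + 14 = -25)
f*13 = -25*13 = -325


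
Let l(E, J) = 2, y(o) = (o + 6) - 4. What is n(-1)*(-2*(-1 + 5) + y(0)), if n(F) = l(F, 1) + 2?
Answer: -24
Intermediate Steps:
y(o) = 2 + o (y(o) = (6 + o) - 4 = 2 + o)
n(F) = 4 (n(F) = 2 + 2 = 4)
n(-1)*(-2*(-1 + 5) + y(0)) = 4*(-2*(-1 + 5) + (2 + 0)) = 4*(-2*4 + 2) = 4*(-8 + 2) = 4*(-6) = -24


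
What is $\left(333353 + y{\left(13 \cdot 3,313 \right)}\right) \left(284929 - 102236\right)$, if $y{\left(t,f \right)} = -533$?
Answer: $60803884260$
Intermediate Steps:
$\left(333353 + y{\left(13 \cdot 3,313 \right)}\right) \left(284929 - 102236\right) = \left(333353 - 533\right) \left(284929 - 102236\right) = 332820 \cdot 182693 = 60803884260$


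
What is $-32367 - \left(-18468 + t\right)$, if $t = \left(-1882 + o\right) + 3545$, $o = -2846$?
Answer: $-12716$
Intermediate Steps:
$t = -1183$ ($t = \left(-1882 - 2846\right) + 3545 = -4728 + 3545 = -1183$)
$-32367 - \left(-18468 + t\right) = -32367 - \left(-18468 - 1183\right) = -32367 - -19651 = -32367 + 19651 = -12716$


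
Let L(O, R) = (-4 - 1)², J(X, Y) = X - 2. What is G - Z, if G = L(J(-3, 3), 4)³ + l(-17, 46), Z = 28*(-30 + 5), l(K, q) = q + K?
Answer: 16354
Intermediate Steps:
J(X, Y) = -2 + X
l(K, q) = K + q
L(O, R) = 25 (L(O, R) = (-5)² = 25)
Z = -700 (Z = 28*(-25) = -700)
G = 15654 (G = 25³ + (-17 + 46) = 15625 + 29 = 15654)
G - Z = 15654 - 1*(-700) = 15654 + 700 = 16354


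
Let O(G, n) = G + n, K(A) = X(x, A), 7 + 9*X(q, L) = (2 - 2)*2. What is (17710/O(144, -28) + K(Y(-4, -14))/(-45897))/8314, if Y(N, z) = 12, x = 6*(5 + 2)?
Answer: 3657761821/199188757476 ≈ 0.018363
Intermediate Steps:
x = 42 (x = 6*7 = 42)
X(q, L) = -7/9 (X(q, L) = -7/9 + ((2 - 2)*2)/9 = -7/9 + (0*2)/9 = -7/9 + (⅑)*0 = -7/9 + 0 = -7/9)
K(A) = -7/9
(17710/O(144, -28) + K(Y(-4, -14))/(-45897))/8314 = (17710/(144 - 28) - 7/9/(-45897))/8314 = (17710/116 - 7/9*(-1/45897))*(1/8314) = (17710*(1/116) + 7/413073)*(1/8314) = (8855/58 + 7/413073)*(1/8314) = (3657761821/23958234)*(1/8314) = 3657761821/199188757476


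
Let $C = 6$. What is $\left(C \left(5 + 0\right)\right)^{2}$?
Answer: $900$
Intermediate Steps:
$\left(C \left(5 + 0\right)\right)^{2} = \left(6 \left(5 + 0\right)\right)^{2} = \left(6 \cdot 5\right)^{2} = 30^{2} = 900$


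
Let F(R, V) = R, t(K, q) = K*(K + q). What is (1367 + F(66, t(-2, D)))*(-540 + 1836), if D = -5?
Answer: 1857168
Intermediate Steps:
(1367 + F(66, t(-2, D)))*(-540 + 1836) = (1367 + 66)*(-540 + 1836) = 1433*1296 = 1857168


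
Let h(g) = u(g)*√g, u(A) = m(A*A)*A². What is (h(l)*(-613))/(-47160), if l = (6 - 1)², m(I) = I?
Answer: 239453125/9432 ≈ 25387.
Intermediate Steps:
l = 25 (l = 5² = 25)
u(A) = A⁴ (u(A) = (A*A)*A² = A²*A² = A⁴)
h(g) = g^(9/2) (h(g) = g⁴*√g = g^(9/2))
(h(l)*(-613))/(-47160) = (25^(9/2)*(-613))/(-47160) = (1953125*(-613))*(-1/47160) = -1197265625*(-1/47160) = 239453125/9432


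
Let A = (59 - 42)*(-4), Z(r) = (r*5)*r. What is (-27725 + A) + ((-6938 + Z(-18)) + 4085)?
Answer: -29026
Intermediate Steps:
Z(r) = 5*r² (Z(r) = (5*r)*r = 5*r²)
A = -68 (A = 17*(-4) = -68)
(-27725 + A) + ((-6938 + Z(-18)) + 4085) = (-27725 - 68) + ((-6938 + 5*(-18)²) + 4085) = -27793 + ((-6938 + 5*324) + 4085) = -27793 + ((-6938 + 1620) + 4085) = -27793 + (-5318 + 4085) = -27793 - 1233 = -29026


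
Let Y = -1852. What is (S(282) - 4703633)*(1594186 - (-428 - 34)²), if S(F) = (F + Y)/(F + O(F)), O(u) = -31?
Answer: -1630122580322126/251 ≈ -6.4945e+12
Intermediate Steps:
S(F) = (-1852 + F)/(-31 + F) (S(F) = (F - 1852)/(F - 31) = (-1852 + F)/(-31 + F))
(S(282) - 4703633)*(1594186 - (-428 - 34)²) = ((-1852 + 282)/(-31 + 282) - 4703633)*(1594186 - (-428 - 34)²) = (-1570/251 - 4703633)*(1594186 - 1*(-462)²) = ((1/251)*(-1570) - 4703633)*(1594186 - 1*213444) = (-1570/251 - 4703633)*(1594186 - 213444) = -1180613453/251*1380742 = -1630122580322126/251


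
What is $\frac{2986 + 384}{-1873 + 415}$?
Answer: $- \frac{1685}{729} \approx -2.3114$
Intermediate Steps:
$\frac{2986 + 384}{-1873 + 415} = \frac{3370}{-1458} = 3370 \left(- \frac{1}{1458}\right) = - \frac{1685}{729}$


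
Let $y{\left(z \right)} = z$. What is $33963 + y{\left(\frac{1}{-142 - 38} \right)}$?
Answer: $\frac{6113339}{180} \approx 33963.0$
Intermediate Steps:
$33963 + y{\left(\frac{1}{-142 - 38} \right)} = 33963 + \frac{1}{-142 - 38} = 33963 + \frac{1}{-180} = 33963 - \frac{1}{180} = \frac{6113339}{180}$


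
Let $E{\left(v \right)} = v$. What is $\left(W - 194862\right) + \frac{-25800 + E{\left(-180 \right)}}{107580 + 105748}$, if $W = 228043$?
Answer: $\frac{1769602597}{53332} \approx 33181.0$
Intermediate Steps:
$\left(W - 194862\right) + \frac{-25800 + E{\left(-180 \right)}}{107580 + 105748} = \left(228043 - 194862\right) + \frac{-25800 - 180}{107580 + 105748} = 33181 - \frac{25980}{213328} = 33181 - \frac{6495}{53332} = \frac{1769602597}{53332}$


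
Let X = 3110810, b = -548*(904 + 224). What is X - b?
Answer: 3728954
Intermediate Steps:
b = -618144 (b = -548*1128 = -618144)
X - b = 3110810 - 1*(-618144) = 3110810 + 618144 = 3728954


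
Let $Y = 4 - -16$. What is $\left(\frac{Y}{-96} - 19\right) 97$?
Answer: $- \frac{44717}{24} \approx -1863.2$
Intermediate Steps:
$Y = 20$ ($Y = 4 + 16 = 20$)
$\left(\frac{Y}{-96} - 19\right) 97 = \left(\frac{20}{-96} - 19\right) 97 = \left(20 \left(- \frac{1}{96}\right) - 19\right) 97 = \left(- \frac{5}{24} - 19\right) 97 = \left(- \frac{461}{24}\right) 97 = - \frac{44717}{24}$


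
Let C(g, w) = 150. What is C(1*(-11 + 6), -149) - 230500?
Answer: -230350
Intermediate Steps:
C(1*(-11 + 6), -149) - 230500 = 150 - 230500 = -230350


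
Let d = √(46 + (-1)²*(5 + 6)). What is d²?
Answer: 57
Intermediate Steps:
d = √57 (d = √(46 + 1*11) = √(46 + 11) = √57 ≈ 7.5498)
d² = (√57)² = 57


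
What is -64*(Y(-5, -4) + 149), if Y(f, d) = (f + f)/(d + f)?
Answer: -86464/9 ≈ -9607.1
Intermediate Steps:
Y(f, d) = 2*f/(d + f) (Y(f, d) = (2*f)/(d + f) = 2*f/(d + f))
-64*(Y(-5, -4) + 149) = -64*(2*(-5)/(-4 - 5) + 149) = -64*(2*(-5)/(-9) + 149) = -64*(2*(-5)*(-⅑) + 149) = -64*(10/9 + 149) = -64*1351/9 = -86464/9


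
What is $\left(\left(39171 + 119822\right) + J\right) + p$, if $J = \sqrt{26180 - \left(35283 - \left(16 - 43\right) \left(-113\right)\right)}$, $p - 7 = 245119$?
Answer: $404119 + 2 i \sqrt{1513} \approx 4.0412 \cdot 10^{5} + 77.795 i$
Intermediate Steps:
$p = 245126$ ($p = 7 + 245119 = 245126$)
$J = 2 i \sqrt{1513}$ ($J = \sqrt{26180 - 32232} = \sqrt{-6052} = 2 i \sqrt{1513} \approx 77.795 i$)
$\left(\left(39171 + 119822\right) + J\right) + p = \left(\left(39171 + 119822\right) + 2 i \sqrt{1513}\right) + 245126 = \left(158993 + 2 i \sqrt{1513}\right) + 245126 = 404119 + 2 i \sqrt{1513}$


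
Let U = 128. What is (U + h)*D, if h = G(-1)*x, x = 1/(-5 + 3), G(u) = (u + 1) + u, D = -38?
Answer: -4883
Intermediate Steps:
G(u) = 1 + 2*u (G(u) = (1 + u) + u = 1 + 2*u)
x = -1/2 (x = 1/(-2) = -1/2 ≈ -0.50000)
h = 1/2 (h = (1 + 2*(-1))*(-1/2) = (1 - 2)*(-1/2) = -1*(-1/2) = 1/2 ≈ 0.50000)
(U + h)*D = (128 + 1/2)*(-38) = (257/2)*(-38) = -4883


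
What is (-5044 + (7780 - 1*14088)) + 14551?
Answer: 3199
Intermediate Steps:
(-5044 + (7780 - 1*14088)) + 14551 = (-5044 + (7780 - 14088)) + 14551 = (-5044 - 6308) + 14551 = -11352 + 14551 = 3199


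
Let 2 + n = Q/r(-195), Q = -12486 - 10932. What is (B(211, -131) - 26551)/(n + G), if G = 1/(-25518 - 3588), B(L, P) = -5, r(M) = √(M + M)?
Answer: 2924681128288920/77430959049662129 + 87806418099756048*I*√390/77430959049662129 ≈ 0.037771 + 22.395*I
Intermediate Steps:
r(M) = √2*√M (r(M) = √(2*M) = √2*√M)
Q = -23418
n = -2 + 3903*I*√390/65 (n = -2 - 23418*(-I*√390/390) = -2 - (-3903)*I*√390/65 = -2 + 3903*I*√390/65 ≈ -2.0 + 1185.8*I)
G = -1/29106 (G = 1/(-29106) = -1/29106 ≈ -3.4357e-5)
(B(211, -131) - 26551)/(n + G) = (-5 - 26551)/((-2 + 3903*I*√390/65) - 1/29106) = -26556/(-58213/29106 + 3903*I*√390/65)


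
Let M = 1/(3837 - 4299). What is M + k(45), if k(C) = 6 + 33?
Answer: 18017/462 ≈ 38.998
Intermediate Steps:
k(C) = 39
M = -1/462 (M = 1/(-462) = -1/462 ≈ -0.0021645)
M + k(45) = -1/462 + 39 = 18017/462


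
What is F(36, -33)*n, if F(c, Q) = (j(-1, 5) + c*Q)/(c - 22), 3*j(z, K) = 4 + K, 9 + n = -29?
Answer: 22515/7 ≈ 3216.4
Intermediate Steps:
n = -38 (n = -9 - 29 = -38)
j(z, K) = 4/3 + K/3 (j(z, K) = (4 + K)/3 = 4/3 + K/3)
F(c, Q) = (3 + Q*c)/(-22 + c) (F(c, Q) = ((4/3 + (⅓)*5) + c*Q)/(c - 22) = ((4/3 + 5/3) + Q*c)/(-22 + c) = (3 + Q*c)/(-22 + c))
F(36, -33)*n = ((3 - 33*36)/(-22 + 36))*(-38) = ((3 - 1188)/14)*(-38) = ((1/14)*(-1185))*(-38) = -1185/14*(-38) = 22515/7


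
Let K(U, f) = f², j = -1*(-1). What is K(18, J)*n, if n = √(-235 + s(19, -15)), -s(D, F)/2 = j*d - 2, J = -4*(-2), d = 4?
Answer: 64*I*√239 ≈ 989.42*I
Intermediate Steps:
J = 8
j = 1
s(D, F) = -4 (s(D, F) = -2*(1*4 - 2) = -2*(4 - 2) = -2*2 = -4)
n = I*√239 (n = √(-235 - 4) = √(-239) = I*√239 ≈ 15.46*I)
K(18, J)*n = 8²*(I*√239) = 64*(I*√239) = 64*I*√239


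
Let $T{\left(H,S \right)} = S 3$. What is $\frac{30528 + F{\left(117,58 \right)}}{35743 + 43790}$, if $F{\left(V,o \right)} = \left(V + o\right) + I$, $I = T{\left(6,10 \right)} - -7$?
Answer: $\frac{30740}{79533} \approx 0.38651$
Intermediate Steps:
$T{\left(H,S \right)} = 3 S$
$I = 37$ ($I = 3 \cdot 10 - -7 = 30 + 7 = 37$)
$F{\left(V,o \right)} = 37 + V + o$ ($F{\left(V,o \right)} = \left(V + o\right) + 37 = 37 + V + o$)
$\frac{30528 + F{\left(117,58 \right)}}{35743 + 43790} = \frac{30528 + \left(37 + 117 + 58\right)}{35743 + 43790} = \frac{30528 + 212}{79533} = 30740 \cdot \frac{1}{79533} = \frac{30740}{79533}$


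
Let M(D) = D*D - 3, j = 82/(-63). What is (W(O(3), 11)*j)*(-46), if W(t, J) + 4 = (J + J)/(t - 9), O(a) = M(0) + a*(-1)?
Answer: -309304/945 ≈ -327.31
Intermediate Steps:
j = -82/63 (j = 82*(-1/63) = -82/63 ≈ -1.3016)
M(D) = -3 + D² (M(D) = D² - 3 = -3 + D²)
O(a) = -3 - a (O(a) = (-3 + 0²) + a*(-1) = (-3 + 0) - a = -3 - a)
W(t, J) = -4 + 2*J/(-9 + t) (W(t, J) = -4 + (J + J)/(t - 9) = -4 + (2*J)/(-9 + t) = -4 + 2*J/(-9 + t))
(W(O(3), 11)*j)*(-46) = ((2*(18 + 11 - 2*(-3 - 1*3))/(-9 + (-3 - 1*3)))*(-82/63))*(-46) = ((2*(18 + 11 - 2*(-3 - 3))/(-9 + (-3 - 3)))*(-82/63))*(-46) = ((2*(18 + 11 - 2*(-6))/(-9 - 6))*(-82/63))*(-46) = ((2*(18 + 11 + 12)/(-15))*(-82/63))*(-46) = ((2*(-1/15)*41)*(-82/63))*(-46) = -82/15*(-82/63)*(-46) = (6724/945)*(-46) = -309304/945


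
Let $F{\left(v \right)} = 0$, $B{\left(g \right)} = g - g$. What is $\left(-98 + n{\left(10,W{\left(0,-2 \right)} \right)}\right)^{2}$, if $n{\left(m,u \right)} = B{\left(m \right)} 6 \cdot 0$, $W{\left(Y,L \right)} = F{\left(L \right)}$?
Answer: $9604$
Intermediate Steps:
$B{\left(g \right)} = 0$
$W{\left(Y,L \right)} = 0$
$n{\left(m,u \right)} = 0$ ($n{\left(m,u \right)} = 0 \cdot 6 \cdot 0 = 0 \cdot 0 = 0$)
$\left(-98 + n{\left(10,W{\left(0,-2 \right)} \right)}\right)^{2} = \left(-98 + 0\right)^{2} = \left(-98\right)^{2} = 9604$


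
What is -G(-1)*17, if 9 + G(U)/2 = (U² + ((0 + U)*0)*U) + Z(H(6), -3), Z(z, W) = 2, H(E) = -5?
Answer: 204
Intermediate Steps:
G(U) = -14 + 2*U² (G(U) = -18 + 2*((U² + ((0 + U)*0)*U) + 2) = -18 + 2*((U² + (U*0)*U) + 2) = -18 + 2*((U² + 0*U) + 2) = -18 + 2*((U² + 0) + 2) = -18 + 2*(U² + 2) = -18 + 2*(2 + U²) = -18 + (4 + 2*U²) = -14 + 2*U²)
-G(-1)*17 = -(-14 + 2*(-1)²)*17 = -(-14 + 2*1)*17 = -(-14 + 2)*17 = -1*(-12)*17 = 12*17 = 204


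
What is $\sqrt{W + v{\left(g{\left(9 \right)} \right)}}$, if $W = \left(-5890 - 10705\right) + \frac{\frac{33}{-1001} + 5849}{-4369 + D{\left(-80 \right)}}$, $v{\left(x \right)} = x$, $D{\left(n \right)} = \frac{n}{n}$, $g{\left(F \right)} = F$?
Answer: $\frac{4 i \sqrt{77264862}}{273} \approx 128.79 i$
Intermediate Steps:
$D{\left(n \right)} = 1$
$W = - \frac{412302851}{24843}$ ($W = \left(-5890 - 10705\right) + \frac{\frac{33}{-1001} + 5849}{-4369 + 1} = -16595 + \frac{33 \left(- \frac{1}{1001}\right) + 5849}{-4368} = -16595 + \left(- \frac{3}{91} + 5849\right) \left(- \frac{1}{4368}\right) = -16595 + \frac{532256}{91} \left(- \frac{1}{4368}\right) = -16595 - \frac{33266}{24843} = - \frac{412302851}{24843} \approx -16596.0$)
$\sqrt{W + v{\left(g{\left(9 \right)} \right)}} = \sqrt{- \frac{412302851}{24843} + 9} = \sqrt{- \frac{412079264}{24843}} = \frac{4 i \sqrt{77264862}}{273}$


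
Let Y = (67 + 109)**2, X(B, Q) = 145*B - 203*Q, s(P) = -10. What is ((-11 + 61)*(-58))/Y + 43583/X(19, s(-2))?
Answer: 30367057/3368640 ≈ 9.0146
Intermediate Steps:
X(B, Q) = -203*Q + 145*B
Y = 30976 (Y = 176**2 = 30976)
((-11 + 61)*(-58))/Y + 43583/X(19, s(-2)) = ((-11 + 61)*(-58))/30976 + 43583/(-203*(-10) + 145*19) = (50*(-58))*(1/30976) + 43583/(2030 + 2755) = -2900*1/30976 + 43583/4785 = -725/7744 + 43583*(1/4785) = -725/7744 + 43583/4785 = 30367057/3368640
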